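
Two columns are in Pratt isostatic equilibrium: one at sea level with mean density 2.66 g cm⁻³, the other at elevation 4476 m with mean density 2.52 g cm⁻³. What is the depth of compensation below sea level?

ρ_ref D = ρ (D + h) → D (ρ_ref − ρ) = ρ h.
D = ρ h/(ρ_ref − ρ) = 2.52 × 4476 m/(2.66 − 2.52) = 80600 m.

80600 m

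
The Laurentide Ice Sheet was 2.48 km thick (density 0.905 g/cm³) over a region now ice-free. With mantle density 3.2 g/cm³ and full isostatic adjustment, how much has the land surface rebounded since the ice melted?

Removing the load lets mantle flow back in; uplift u satisfies ρ_ice t = ρ_m u.
u = t ρ_ice/ρ_m = 2.48 km × 0.905/3.2 = 0.701 km.

0.701 km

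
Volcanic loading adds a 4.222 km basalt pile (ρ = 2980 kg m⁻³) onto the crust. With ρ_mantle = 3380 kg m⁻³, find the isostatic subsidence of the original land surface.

3.72 km

Subaerial loading: s = t ρ_load / ρ_m.
s = 4.222 km × 2980/3380 = 3.72 km.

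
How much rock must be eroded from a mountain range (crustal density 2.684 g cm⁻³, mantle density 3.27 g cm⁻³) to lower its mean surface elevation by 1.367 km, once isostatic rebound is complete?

Net drop Δ = e − u = e − e ρ_c/ρ_m = e (ρ_m − ρ_c)/ρ_m.
e = Δ ρ_m/(ρ_m − ρ_c) = 1.367 km × 3.27/0.586 = 7.63 km.

7.63 km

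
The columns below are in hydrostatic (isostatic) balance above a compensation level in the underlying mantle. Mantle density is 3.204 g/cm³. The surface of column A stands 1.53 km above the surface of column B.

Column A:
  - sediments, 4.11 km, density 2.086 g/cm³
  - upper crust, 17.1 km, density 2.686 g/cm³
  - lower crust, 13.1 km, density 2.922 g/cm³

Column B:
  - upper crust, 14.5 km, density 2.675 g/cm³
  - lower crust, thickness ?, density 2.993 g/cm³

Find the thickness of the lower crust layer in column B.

Take the compensation level at the base of the deeper column (depth z_c below the surface of column A) and equate Σ ρ_i t_i down to z_c; mantle fills any gap and the z_c terms cancel.
Column A: 4.11×2.086 + 17.1×2.686 + 13.1×2.922 + (z_c − 34.31)×3.204
Column B: 1.53×0 + 14.5×2.675 + x×2.993 + (z_c − 1.53 − 14.5 − x)×3.204
The z_c×3.204 term appears on both sides and cancels. Collect the known terms of each column as K = Σ(ρt)_known − 3.204 × (depth of known layers): K_A = 92.78226 − 3.204×34.31 = −17.14698; K_B = 38.7875 − 3.204×(1.53 + 14.5) = −12.57262.
Balance: K_A = K_B − x×(3.204 − 2.993), so x = (K_B − K_A)/(3.204 − 2.993) = 4.57436/0.211 = 21.7 km.

21.7 km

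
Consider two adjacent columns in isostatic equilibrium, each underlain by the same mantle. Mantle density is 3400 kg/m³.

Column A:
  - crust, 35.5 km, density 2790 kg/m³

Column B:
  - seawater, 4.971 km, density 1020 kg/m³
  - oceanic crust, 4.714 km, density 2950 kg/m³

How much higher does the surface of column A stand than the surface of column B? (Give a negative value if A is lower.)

2.27 km

For any compensation level in the mantle, the mantle terms cancel and isostasy reduces to e = (Σt_A − Σt_B) − (Σ(ρt)_A − Σ(ρt)_B) / ρ_m.
Σt_A = 35.5 km; Σt_B = 9.685 km; Σ(ρt)_A = 99045; Σ(ρt)_B = 18976.72 (in km·kg/m³).
e = (35.5 − 9.685) − (99045 − 18976.72) / 3400 = 2.27 km.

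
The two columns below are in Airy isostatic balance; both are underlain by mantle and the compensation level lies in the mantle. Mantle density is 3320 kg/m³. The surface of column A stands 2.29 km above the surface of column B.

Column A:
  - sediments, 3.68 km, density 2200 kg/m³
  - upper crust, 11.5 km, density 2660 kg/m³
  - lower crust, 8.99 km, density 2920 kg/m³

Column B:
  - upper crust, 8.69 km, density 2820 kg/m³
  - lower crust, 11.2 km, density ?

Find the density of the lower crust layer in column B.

Take the compensation level at the base of the deeper column (depth z_c below the surface of column A) and equate Σ ρ_i t_i down to z_c; mantle fills any gap and the z_c terms cancel.
Column A: 3.68×2200 + 11.5×2660 + 8.99×2920 + (z_c − 24.17)×3320
Column B: 2.29×0 + 8.69×2820 + 11.2×ρ + (z_c − 2.29 − 19.89)×3320
The z_c×3320 term appears on both sides and cancels. Collect the known terms of each column as K = Σ(ρt)_known − 3320 × (depth of known layers): K_A = 64936.8 − 3320×24.17 = −15307.6; K_B = 24505.8 − 3320×(2.29 + 19.89) = −49131.8.
Balance: K_A = K_B + 11.2×ρ, so ρ = (K_A − K_B)/11.2 = 33824.2/11.2 = 3020 kg/m³.

3020 kg/m³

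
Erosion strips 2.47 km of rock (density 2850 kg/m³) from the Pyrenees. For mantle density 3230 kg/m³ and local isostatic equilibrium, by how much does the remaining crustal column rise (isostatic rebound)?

2.18 km

Unloading: uplift u = e ρ_c/ρ_m = 2.47 km × 2850/3230 = 2.18 km.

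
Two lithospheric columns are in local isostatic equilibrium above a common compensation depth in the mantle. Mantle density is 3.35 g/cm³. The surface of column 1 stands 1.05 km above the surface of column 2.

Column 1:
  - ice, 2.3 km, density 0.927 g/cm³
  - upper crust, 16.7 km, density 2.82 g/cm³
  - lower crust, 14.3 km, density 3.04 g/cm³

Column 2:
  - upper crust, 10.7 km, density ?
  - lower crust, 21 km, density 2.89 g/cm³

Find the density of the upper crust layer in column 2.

Take the compensation level at the base of the deeper column (depth z_c below the surface of column 1) and equate Σ ρ_i t_i down to z_c; mantle fills any gap and the z_c terms cancel.
Column 1: 2.3×0.927 + 16.7×2.82 + 14.3×3.04 + (z_c − 33.3)×3.35
Column 2: 1.05×0 + 10.7×ρ + 21×2.89 + (z_c − 1.05 − 31.7)×3.35
The z_c×3.35 term appears on both sides and cancels. Collect the known terms of each column as K = Σ(ρt)_known − 3.35 × (depth of known layers): K_1 = 92.6981 − 3.35×33.3 = −18.8569; K_2 = 60.69 − 3.35×(1.05 + 31.7) = −49.0225.
Balance: K_1 = K_2 + 10.7×ρ, so ρ = (K_1 − K_2)/10.7 = 30.1656/10.7 = 2.82 g/cm³.

2.82 g/cm³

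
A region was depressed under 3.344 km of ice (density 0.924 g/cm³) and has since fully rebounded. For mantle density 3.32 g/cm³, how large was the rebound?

Removing the load lets mantle flow back in; uplift u satisfies ρ_ice t = ρ_m u.
u = t ρ_ice/ρ_m = 3.344 km × 0.924/3.32 = 0.931 km.

0.931 km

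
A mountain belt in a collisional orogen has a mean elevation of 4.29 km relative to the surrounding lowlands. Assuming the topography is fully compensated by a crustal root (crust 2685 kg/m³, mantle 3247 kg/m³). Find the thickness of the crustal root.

20.5 km

For local isostatic compensation: the weight of the topography is balanced by the buoyancy of the root, ρ_c h = (ρ_m − ρ_c) r.
r = h · ρ_c / (ρ_m − ρ_c) = 4.29 km × 2685 / (3247 − 2685) = 20.5 km.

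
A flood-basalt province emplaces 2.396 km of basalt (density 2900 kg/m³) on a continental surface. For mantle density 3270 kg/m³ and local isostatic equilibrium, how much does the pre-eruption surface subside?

Subaerial loading: s = t ρ_load / ρ_m.
s = 2.396 km × 2900/3270 = 2.12 km.

2.12 km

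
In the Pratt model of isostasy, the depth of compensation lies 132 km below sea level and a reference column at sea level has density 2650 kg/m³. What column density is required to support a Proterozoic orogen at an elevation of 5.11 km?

Pratt balance: ρ_ref D = ρ (D + h).
ρ = ρ_ref D/(D + h) = 2650 × 132 km/(132 km + 5.11 km) = 2550 kg/m³.

2550 kg/m³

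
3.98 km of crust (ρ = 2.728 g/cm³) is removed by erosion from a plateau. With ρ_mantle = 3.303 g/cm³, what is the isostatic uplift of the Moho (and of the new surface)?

3.29 km

Unloading: uplift u = e ρ_c/ρ_m = 3.98 km × 2.728/3.303 = 3.29 km.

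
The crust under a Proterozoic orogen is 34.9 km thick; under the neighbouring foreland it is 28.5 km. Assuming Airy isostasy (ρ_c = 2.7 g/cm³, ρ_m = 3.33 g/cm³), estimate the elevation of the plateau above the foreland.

Excess crust Δ = 34.9 km − 28.5 km = 6.4 km, split between elevation h and root r with h + r = Δ.
Airy balance ρ_c h = (ρ_m − ρ_c) r gives r = h ρ_c/(ρ_m − ρ_c), so h (1 + ρ_c/(ρ_m − ρ_c)) = Δ, i.e. h = Δ (ρ_m − ρ_c)/ρ_m.
h = 6.4 km × 0.63/3.33 = 1.21 km.

1.21 km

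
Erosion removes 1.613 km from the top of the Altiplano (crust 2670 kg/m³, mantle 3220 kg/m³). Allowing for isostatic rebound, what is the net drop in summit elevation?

0.276 km

Rebound u = e ρ_c/ρ_m = 1.613 km × 2670/3220 = 1.337 km.
Net surface drop = e − u = 1.613 km − 1.337 km = e (ρ_m − ρ_c)/ρ_m = 0.276 km.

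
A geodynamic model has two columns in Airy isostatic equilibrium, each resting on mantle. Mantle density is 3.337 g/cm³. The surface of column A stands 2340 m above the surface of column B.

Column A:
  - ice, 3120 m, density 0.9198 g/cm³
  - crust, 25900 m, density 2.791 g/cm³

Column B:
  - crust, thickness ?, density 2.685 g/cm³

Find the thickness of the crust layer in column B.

21300 m

Take the compensation level at the base of the deeper column (depth z_c below the surface of column A) and equate Σ ρ_i t_i down to z_c; mantle fills any gap and the z_c terms cancel.
Column A: 3120×0.9198 + 25900×2.791 + (z_c − 29020)×3.337
Column B: 2340×0 + x×2.685 + (z_c − 2340 − 0 − x)×3.337
The z_c×3.337 term appears on both sides and cancels. Collect the known terms of each column as K = Σ(ρt)_known − 3.337 × (depth of known layers): K_A = 75156.676 − 3.337×29020 = −21683.064; K_B = 0 − 3.337×(2340 + 0) = −7808.58.
Balance: K_A = K_B − x×(3.337 − 2.685), so x = (K_B − K_A)/(3.337 − 2.685) = 13874.5/0.652 = 21300 m.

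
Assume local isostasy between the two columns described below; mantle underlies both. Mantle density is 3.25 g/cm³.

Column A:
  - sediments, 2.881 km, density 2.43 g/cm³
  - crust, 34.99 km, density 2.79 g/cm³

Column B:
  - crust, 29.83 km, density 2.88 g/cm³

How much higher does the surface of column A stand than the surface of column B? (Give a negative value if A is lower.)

For any compensation level in the mantle, the mantle terms cancel and isostasy reduces to e = (Σt_A − Σt_B) − (Σ(ρt)_A − Σ(ρt)_B) / ρ_m.
Σt_A = 37.871 km; Σt_B = 29.83 km; Σ(ρt)_A = 104.62293; Σ(ρt)_B = 85.9104 (in km·g/cm³).
e = (37.871 − 29.83) − (104.62293 − 85.9104) / 3.25 = 2.28 km.

2.28 km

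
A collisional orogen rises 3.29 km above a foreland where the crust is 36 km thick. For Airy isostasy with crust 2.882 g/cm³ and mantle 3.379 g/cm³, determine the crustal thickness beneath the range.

Root depth r = h ρ_c / (ρ_m − ρ_c) = 3.29 km × 2.882 / 0.497 = 19.08 km.
Total thickness = T + h + r = 36 km + 3.29 km + 19.08 km = 58.4 km.

58.4 km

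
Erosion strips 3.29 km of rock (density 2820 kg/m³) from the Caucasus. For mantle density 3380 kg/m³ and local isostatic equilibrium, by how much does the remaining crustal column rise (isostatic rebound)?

2.74 km

Unloading: uplift u = e ρ_c/ρ_m = 3.29 km × 2820/3380 = 2.74 km.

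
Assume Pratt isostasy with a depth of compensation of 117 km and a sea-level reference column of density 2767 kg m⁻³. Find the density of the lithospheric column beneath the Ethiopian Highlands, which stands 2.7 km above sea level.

2700 kg m⁻³

Pratt balance: ρ_ref D = ρ (D + h).
ρ = ρ_ref D/(D + h) = 2767 × 117 km/(117 km + 2.7 km) = 2700 kg m⁻³.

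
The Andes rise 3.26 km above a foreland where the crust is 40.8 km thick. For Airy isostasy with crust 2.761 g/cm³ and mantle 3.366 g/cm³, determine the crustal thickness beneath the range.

58.9 km

Root depth r = h ρ_c / (ρ_m − ρ_c) = 3.26 km × 2.761 / 0.605 = 14.88 km.
Total thickness = T + h + r = 40.8 km + 3.26 km + 14.88 km = 58.9 km.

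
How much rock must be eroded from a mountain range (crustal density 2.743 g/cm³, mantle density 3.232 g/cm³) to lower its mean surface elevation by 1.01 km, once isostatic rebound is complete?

Net drop Δ = e − u = e − e ρ_c/ρ_m = e (ρ_m − ρ_c)/ρ_m.
e = Δ ρ_m/(ρ_m − ρ_c) = 1.01 km × 3.232/0.489 = 6.68 km.

6.68 km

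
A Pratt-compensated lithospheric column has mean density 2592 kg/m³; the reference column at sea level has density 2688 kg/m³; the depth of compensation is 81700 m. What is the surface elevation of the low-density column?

ρ_ref D = ρ (D + h) → h = D (ρ_ref − ρ)/ρ.
h = 81700 m × (2688 − 2592)/2592 = 3030 m.

3030 m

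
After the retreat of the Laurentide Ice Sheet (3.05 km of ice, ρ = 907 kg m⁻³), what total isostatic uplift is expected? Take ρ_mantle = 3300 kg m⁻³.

Removing the load lets mantle flow back in; uplift u satisfies ρ_ice t = ρ_m u.
u = t ρ_ice/ρ_m = 3.05 km × 907/3300 = 0.838 km.

0.838 km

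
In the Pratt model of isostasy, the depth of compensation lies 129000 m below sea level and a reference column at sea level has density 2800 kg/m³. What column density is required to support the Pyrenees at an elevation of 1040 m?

Pratt balance: ρ_ref D = ρ (D + h).
ρ = ρ_ref D/(D + h) = 2800 × 129000 m/(129000 m + 1040 m) = 2780 kg/m³.

2780 kg/m³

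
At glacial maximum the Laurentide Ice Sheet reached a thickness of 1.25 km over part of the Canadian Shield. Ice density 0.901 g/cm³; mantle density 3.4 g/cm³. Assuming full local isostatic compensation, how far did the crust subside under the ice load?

0.331 km

By Archimedes' principle applied to the lithosphere: the ice load ρ_ice t is balanced by mantle displaced below, ρ_m s.
s = t ρ_ice / ρ_m = 1.25 km × 0.901/3.4 = 0.331 km.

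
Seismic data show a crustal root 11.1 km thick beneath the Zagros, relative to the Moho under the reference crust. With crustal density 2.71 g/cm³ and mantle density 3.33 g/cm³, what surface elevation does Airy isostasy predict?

In Airy isostatic equilibrium: ρ_c h = (ρ_m − ρ_c) r.
h = r (ρ_m − ρ_c) / ρ_c = 11.1 km × (3.33 − 2.71) / 2.71 = 2.54 km.

2.54 km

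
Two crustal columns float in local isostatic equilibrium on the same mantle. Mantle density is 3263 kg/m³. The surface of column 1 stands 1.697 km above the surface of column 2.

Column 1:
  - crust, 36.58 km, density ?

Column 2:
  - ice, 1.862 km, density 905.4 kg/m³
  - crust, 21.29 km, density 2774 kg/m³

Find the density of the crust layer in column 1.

2710 kg/m³

Take the compensation level at the base of the deeper column (depth z_c below the surface of column 1) and equate Σ ρ_i t_i down to z_c; mantle fills any gap and the z_c terms cancel.
Column 1: 36.58×ρ + (z_c − 36.58)×3263
Column 2: 1.697×0 + 1.862×905.4 + 21.29×2774 + (z_c − 1.697 − 23.152)×3263
The z_c×3263 term appears on both sides and cancels. Collect the known terms of each column as K = Σ(ρt)_known − 3263 × (depth of known layers): K_1 = 0 − 3263×36.58 = −119360.54; K_2 = 60744.3148 − 3263×(1.697 + 23.152) = −20337.9722.
Balance: K_1 + 36.58×ρ = K_2, so ρ = (K_2 − K_1)/36.58 = 99022.6/36.58 = 2710 kg/m³.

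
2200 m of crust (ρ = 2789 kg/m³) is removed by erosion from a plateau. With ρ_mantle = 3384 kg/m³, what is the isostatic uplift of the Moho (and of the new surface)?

Unloading: uplift u = e ρ_c/ρ_m = 2200 m × 2789/3384 = 1810 m.

1810 m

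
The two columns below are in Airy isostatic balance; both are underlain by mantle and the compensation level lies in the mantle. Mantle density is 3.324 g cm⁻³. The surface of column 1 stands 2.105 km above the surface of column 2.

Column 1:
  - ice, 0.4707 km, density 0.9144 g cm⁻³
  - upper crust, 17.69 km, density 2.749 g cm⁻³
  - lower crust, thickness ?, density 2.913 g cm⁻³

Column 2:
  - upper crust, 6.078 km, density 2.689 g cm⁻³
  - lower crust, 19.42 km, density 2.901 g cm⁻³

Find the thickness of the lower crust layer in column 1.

Take the compensation level at the base of the deeper column (depth z_c below the surface of column 1) and equate Σ ρ_i t_i down to z_c; mantle fills any gap and the z_c terms cancel.
Column 1: 0.4707×0.9144 + 17.69×2.749 + x×2.913 + (z_c − 18.1607 − x)×3.324
Column 2: 2.105×0 + 6.078×2.689 + 19.42×2.901 + (z_c − 2.105 − 25.498)×3.324
The z_c×3.324 term appears on both sides and cancels. Collect the known terms of each column as K = Σ(ρt)_known − 3.324 × (depth of known layers): K_1 = 49.0602181 − 3.324×18.1607 = −11.3059487; K_2 = 72.681162 − 3.324×(2.105 + 25.498) = −19.07121.
Balance: K_1 − x×(3.324 − 2.913) = K_2, so x = (K_1 − K_2)/(3.324 − 2.913) = 7.76526/0.411 = 18.9 km.

18.9 km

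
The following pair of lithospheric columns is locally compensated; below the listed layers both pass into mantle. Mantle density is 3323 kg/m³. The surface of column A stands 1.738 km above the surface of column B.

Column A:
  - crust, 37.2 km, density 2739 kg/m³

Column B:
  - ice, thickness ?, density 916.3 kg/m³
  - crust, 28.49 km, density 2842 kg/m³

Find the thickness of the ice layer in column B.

0.933 km

Take the compensation level at the base of the deeper column (depth z_c below the surface of column A) and equate Σ ρ_i t_i down to z_c; mantle fills any gap and the z_c terms cancel.
Column A: 37.2×2739 + (z_c − 37.2)×3323
Column B: 1.738×0 + x×916.3 + 28.49×2842 + (z_c − 1.738 − 28.49 − x)×3323
The z_c×3323 term appears on both sides and cancels. Collect the known terms of each column as K = Σ(ρt)_known − 3323 × (depth of known layers): K_A = 101890.8 − 3323×37.2 = −21724.8; K_B = 80968.58 − 3323×(1.738 + 28.49) = −19479.064.
Balance: K_A = K_B − x×(3323 − 916.3), so x = (K_B − K_A)/(3323 − 916.3) = 2245.74/2406.7 = 0.933 km.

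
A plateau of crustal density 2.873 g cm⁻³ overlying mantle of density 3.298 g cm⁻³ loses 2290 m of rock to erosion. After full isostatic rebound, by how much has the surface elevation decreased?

Rebound u = e ρ_c/ρ_m = 2290 m × 2.873/3.298 = 1995 m.
Net surface drop = e − u = 2290 m − 1995 m = e (ρ_m − ρ_c)/ρ_m = 295 m.

295 m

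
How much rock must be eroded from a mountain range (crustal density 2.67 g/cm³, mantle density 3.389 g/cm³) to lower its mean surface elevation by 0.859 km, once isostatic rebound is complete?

4.05 km

Net drop Δ = e − u = e − e ρ_c/ρ_m = e (ρ_m − ρ_c)/ρ_m.
e = Δ ρ_m/(ρ_m − ρ_c) = 0.859 km × 3.389/0.719 = 4.05 km.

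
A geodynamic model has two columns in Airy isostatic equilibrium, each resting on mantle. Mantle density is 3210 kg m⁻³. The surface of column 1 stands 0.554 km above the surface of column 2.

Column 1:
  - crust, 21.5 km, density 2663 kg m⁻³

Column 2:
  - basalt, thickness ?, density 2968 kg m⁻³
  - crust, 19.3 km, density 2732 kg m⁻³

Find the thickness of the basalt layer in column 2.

Take the compensation level at the base of the deeper column (depth z_c below the surface of column 1) and equate Σ ρ_i t_i down to z_c; mantle fills any gap and the z_c terms cancel.
Column 1: 21.5×2663 + (z_c − 21.5)×3210
Column 2: 0.554×0 + x×2968 + 19.3×2732 + (z_c − 0.554 − 19.3 − x)×3210
The z_c×3210 term appears on both sides and cancels. Collect the known terms of each column as K = Σ(ρt)_known − 3210 × (depth of known layers): K_1 = 57254.5 − 3210×21.5 = −11760.5; K_2 = 52727.6 − 3210×(0.554 + 19.3) = −11003.74.
Balance: K_1 = K_2 − x×(3210 − 2968), so x = (K_2 − K_1)/(3210 − 2968) = 756.76/242 = 3.13 km.

3.13 km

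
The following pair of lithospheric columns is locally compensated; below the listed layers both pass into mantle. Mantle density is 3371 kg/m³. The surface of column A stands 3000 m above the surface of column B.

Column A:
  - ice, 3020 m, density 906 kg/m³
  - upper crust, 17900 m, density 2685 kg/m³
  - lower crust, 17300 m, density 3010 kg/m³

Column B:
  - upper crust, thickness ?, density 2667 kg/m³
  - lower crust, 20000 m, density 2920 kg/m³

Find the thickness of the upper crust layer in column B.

Take the compensation level at the base of the deeper column (depth z_c below the surface of column A) and equate Σ ρ_i t_i down to z_c; mantle fills any gap and the z_c terms cancel.
Column A: 3020×906 + 17900×2685 + 17300×3010 + (z_c − 38220)×3371
Column B: 3000×0 + x×2667 + 20000×2920 + (z_c − 3000 − 20000 − x)×3371
The z_c×3371 term appears on both sides and cancels. Collect the known terms of each column as K = Σ(ρt)_known − 3371 × (depth of known layers): K_A = 102870620 − 3371×38220 = −25969000; K_B = 58400000 − 3371×(3000 + 20000) = −19133000.
Balance: K_A = K_B − x×(3371 − 2667), so x = (K_B − K_A)/(3371 − 2667) = 6836000/704 = 9710 m.

9710 m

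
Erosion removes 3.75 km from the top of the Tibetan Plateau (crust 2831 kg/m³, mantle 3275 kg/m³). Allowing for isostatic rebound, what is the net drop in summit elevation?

0.508 km

Rebound u = e ρ_c/ρ_m = 3.75 km × 2831/3275 = 3.242 km.
Net surface drop = e − u = 3.75 km − 3.242 km = e (ρ_m − ρ_c)/ρ_m = 0.508 km.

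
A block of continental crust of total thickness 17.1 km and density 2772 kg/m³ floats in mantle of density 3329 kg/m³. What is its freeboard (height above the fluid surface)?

Floating equilibrium: submerged depth d = t ρ_obj/ρ_fluid = 17.1 km × 2772/3329 = 14.24 km.
Freeboard = t − d = 17.1 km − 14.24 km = 2.86 km.

2.86 km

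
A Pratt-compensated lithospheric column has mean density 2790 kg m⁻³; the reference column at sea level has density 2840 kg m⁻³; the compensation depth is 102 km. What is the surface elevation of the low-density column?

1.83 km

ρ_ref D = ρ (D + h) → h = D (ρ_ref − ρ)/ρ.
h = 102 km × (2840 − 2790)/2790 = 1.83 km.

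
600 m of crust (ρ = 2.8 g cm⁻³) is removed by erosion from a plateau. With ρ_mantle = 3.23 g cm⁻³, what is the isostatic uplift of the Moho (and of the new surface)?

Unloading: uplift u = e ρ_c/ρ_m = 600 m × 2.8/3.23 = 520 m.

520 m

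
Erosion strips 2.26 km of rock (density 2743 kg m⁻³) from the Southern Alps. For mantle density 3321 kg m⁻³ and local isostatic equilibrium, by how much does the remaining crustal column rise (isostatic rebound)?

Unloading: uplift u = e ρ_c/ρ_m = 2.26 km × 2743/3321 = 1.87 km.

1.87 km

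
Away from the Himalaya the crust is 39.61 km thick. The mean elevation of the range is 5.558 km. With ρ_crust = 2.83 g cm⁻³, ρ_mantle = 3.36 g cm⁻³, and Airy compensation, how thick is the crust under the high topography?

Root depth r = h ρ_c / (ρ_m − ρ_c) = 5.558 km × 2.83 / 0.53 = 29.68 km.
Total thickness = T + h + r = 39.61 km + 5.558 km + 29.68 km = 74.8 km.

74.8 km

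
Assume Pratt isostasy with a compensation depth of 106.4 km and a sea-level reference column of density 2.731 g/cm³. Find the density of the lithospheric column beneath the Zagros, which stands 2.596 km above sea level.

Pratt balance: ρ_ref D = ρ (D + h).
ρ = ρ_ref D/(D + h) = 2.731 × 106.4 km/(106.4 km + 2.596 km) = 2.67 g/cm³.

2.67 g/cm³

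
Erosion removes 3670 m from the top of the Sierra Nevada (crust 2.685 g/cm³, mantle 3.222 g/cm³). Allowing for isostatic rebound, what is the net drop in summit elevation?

Rebound u = e ρ_c/ρ_m = 3670 m × 2.685/3.222 = 3058 m.
Net surface drop = e − u = 3670 m − 3058 m = e (ρ_m − ρ_c)/ρ_m = 612 m.

612 m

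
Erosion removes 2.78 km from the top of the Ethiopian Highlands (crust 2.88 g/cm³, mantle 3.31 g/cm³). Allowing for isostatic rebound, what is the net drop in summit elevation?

Rebound u = e ρ_c/ρ_m = 2.78 km × 2.88/3.31 = 2.419 km.
Net surface drop = e − u = 2.78 km − 2.419 km = e (ρ_m − ρ_c)/ρ_m = 0.361 km.

0.361 km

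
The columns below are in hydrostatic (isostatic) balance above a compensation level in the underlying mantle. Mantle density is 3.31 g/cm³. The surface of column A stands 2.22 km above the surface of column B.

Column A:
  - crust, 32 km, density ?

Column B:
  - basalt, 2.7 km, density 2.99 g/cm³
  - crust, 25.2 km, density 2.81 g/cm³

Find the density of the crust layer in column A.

2.66 g/cm³

Take the compensation level at the base of the deeper column (depth z_c below the surface of column A) and equate Σ ρ_i t_i down to z_c; mantle fills any gap and the z_c terms cancel.
Column A: 32×ρ + (z_c − 32)×3.31
Column B: 2.22×0 + 2.7×2.99 + 25.2×2.81 + (z_c − 2.22 − 27.9)×3.31
The z_c×3.31 term appears on both sides and cancels. Collect the known terms of each column as K = Σ(ρt)_known − 3.31 × (depth of known layers): K_A = 0 − 3.31×32 = −105.92; K_B = 78.885 − 3.31×(2.22 + 27.9) = −20.8122.
Balance: K_A + 32×ρ = K_B, so ρ = (K_B − K_A)/32 = 85.1078/32 = 2.66 g/cm³.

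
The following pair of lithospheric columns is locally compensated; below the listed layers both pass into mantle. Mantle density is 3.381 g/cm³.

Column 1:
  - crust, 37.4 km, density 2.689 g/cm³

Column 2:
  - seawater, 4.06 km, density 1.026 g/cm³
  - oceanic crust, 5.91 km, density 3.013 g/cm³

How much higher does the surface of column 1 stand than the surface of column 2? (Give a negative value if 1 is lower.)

For any compensation level in the mantle, the mantle terms cancel and isostasy reduces to e = (Σt_1 − Σt_2) − (Σ(ρt)_1 − Σ(ρt)_2) / ρ_m.
Σt_1 = 37.4 km; Σt_2 = 9.97 km; Σ(ρt)_1 = 100.5686; Σ(ρt)_2 = 21.97239 (in km·g/cm³).
e = (37.4 − 9.97) − (100.5686 − 21.97239) / 3.381 = 4.18 km.

4.18 km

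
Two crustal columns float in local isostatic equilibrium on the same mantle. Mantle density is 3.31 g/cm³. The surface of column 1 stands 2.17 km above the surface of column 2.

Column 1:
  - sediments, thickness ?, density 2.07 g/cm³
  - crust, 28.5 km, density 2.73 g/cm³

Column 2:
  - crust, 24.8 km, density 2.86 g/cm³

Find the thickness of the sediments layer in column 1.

Take the compensation level at the base of the deeper column (depth z_c below the surface of column 1) and equate Σ ρ_i t_i down to z_c; mantle fills any gap and the z_c terms cancel.
Column 1: x×2.07 + 28.5×2.73 + (z_c − 28.5 − x)×3.31
Column 2: 2.17×0 + 24.8×2.86 + (z_c − 2.17 − 24.8)×3.31
The z_c×3.31 term appears on both sides and cancels. Collect the known terms of each column as K = Σ(ρt)_known − 3.31 × (depth of known layers): K_1 = 77.805 − 3.31×28.5 = −16.53; K_2 = 70.928 − 3.31×(2.17 + 24.8) = −18.3427.
Balance: K_1 − x×(3.31 − 2.07) = K_2, so x = (K_1 − K_2)/(3.31 − 2.07) = 1.8127/1.24 = 1.46 km.

1.46 km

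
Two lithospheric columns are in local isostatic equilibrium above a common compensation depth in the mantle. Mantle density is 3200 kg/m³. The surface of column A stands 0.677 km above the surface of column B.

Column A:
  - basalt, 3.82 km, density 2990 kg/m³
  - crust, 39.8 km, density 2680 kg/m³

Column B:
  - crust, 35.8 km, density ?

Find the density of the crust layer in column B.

2660 kg/m³

Take the compensation level at the base of the deeper column (depth z_c below the surface of column A) and equate Σ ρ_i t_i down to z_c; mantle fills any gap and the z_c terms cancel.
Column A: 3.82×2990 + 39.8×2680 + (z_c − 43.62)×3200
Column B: 0.677×0 + 35.8×ρ + (z_c − 0.677 − 35.8)×3200
The z_c×3200 term appears on both sides and cancels. Collect the known terms of each column as K = Σ(ρt)_known − 3200 × (depth of known layers): K_A = 118085.8 − 3200×43.62 = −21498.2; K_B = 0 − 3200×(0.677 + 35.8) = −116726.4.
Balance: K_A = K_B + 35.8×ρ, so ρ = (K_A − K_B)/35.8 = 95228.2/35.8 = 2660 kg/m³.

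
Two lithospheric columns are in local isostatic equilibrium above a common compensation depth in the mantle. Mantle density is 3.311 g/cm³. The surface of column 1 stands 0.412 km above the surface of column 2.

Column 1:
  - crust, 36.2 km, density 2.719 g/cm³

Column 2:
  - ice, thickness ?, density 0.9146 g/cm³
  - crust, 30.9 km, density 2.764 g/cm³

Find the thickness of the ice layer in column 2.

Take the compensation level at the base of the deeper column (depth z_c below the surface of column 1) and equate Σ ρ_i t_i down to z_c; mantle fills any gap and the z_c terms cancel.
Column 1: 36.2×2.719 + (z_c − 36.2)×3.311
Column 2: 0.412×0 + x×0.9146 + 30.9×2.764 + (z_c − 0.412 − 30.9 − x)×3.311
The z_c×3.311 term appears on both sides and cancels. Collect the known terms of each column as K = Σ(ρt)_known − 3.311 × (depth of known layers): K_1 = 98.4278 − 3.311×36.2 = −21.4304; K_2 = 85.4076 − 3.311×(0.412 + 30.9) = −18.266432.
Balance: K_1 = K_2 − x×(3.311 − 0.9146), so x = (K_2 − K_1)/(3.311 − 0.9146) = 3.16397/2.3964 = 1.32 km.

1.32 km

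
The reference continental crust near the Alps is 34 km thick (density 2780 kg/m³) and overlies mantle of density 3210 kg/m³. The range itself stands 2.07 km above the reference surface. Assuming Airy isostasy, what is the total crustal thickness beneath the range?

49.5 km

Root depth r = h ρ_c / (ρ_m − ρ_c) = 2.07 km × 2780 / 430 = 13.38 km.
Total thickness = T + h + r = 34 km + 2.07 km + 13.38 km = 49.5 km.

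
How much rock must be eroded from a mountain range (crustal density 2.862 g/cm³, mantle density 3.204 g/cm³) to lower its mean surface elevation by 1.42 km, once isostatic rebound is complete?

13.3 km

Net drop Δ = e − u = e − e ρ_c/ρ_m = e (ρ_m − ρ_c)/ρ_m.
e = Δ ρ_m/(ρ_m − ρ_c) = 1.42 km × 3.204/0.342 = 13.3 km.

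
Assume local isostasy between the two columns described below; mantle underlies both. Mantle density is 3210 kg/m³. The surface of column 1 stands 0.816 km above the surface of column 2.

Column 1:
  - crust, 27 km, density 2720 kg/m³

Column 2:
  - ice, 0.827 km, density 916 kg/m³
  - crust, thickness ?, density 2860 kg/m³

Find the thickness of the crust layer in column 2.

Take the compensation level at the base of the deeper column (depth z_c below the surface of column 1) and equate Σ ρ_i t_i down to z_c; mantle fills any gap and the z_c terms cancel.
Column 1: 27×2720 + (z_c − 27)×3210
Column 2: 0.816×0 + 0.827×916 + x×2860 + (z_c − 0.816 − 0.827 − x)×3210
The z_c×3210 term appears on both sides and cancels. Collect the known terms of each column as K = Σ(ρt)_known − 3210 × (depth of known layers): K_1 = 73440 − 3210×27 = −13230; K_2 = 757.532 − 3210×(0.816 + 0.827) = −4516.498.
Balance: K_1 = K_2 − x×(3210 − 2860), so x = (K_2 − K_1)/(3210 − 2860) = 8713.5/350 = 24.9 km.

24.9 km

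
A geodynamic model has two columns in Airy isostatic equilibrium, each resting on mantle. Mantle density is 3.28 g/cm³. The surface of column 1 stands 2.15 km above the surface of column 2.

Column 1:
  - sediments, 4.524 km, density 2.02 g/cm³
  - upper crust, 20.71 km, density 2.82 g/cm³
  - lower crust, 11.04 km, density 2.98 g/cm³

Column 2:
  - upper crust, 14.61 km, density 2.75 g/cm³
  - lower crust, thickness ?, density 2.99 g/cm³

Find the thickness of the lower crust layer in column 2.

Take the compensation level at the base of the deeper column (depth z_c below the surface of column 1) and equate Σ ρ_i t_i down to z_c; mantle fills any gap and the z_c terms cancel.
Column 1: 4.524×2.02 + 20.71×2.82 + 11.04×2.98 + (z_c − 36.274)×3.28
Column 2: 2.15×0 + 14.61×2.75 + x×2.99 + (z_c − 2.15 − 14.61 − x)×3.28
The z_c×3.28 term appears on both sides and cancels. Collect the known terms of each column as K = Σ(ρt)_known − 3.28 × (depth of known layers): K_1 = 100.43988 − 3.28×36.274 = −18.53884; K_2 = 40.1775 − 3.28×(2.15 + 14.61) = −14.7953.
Balance: K_1 = K_2 − x×(3.28 − 2.99), so x = (K_2 − K_1)/(3.28 − 2.99) = 3.74354/0.29 = 12.9 km.

12.9 km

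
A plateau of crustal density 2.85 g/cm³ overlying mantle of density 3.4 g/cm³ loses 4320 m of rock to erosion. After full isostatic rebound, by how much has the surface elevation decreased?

699 m

Rebound u = e ρ_c/ρ_m = 4320 m × 2.85/3.4 = 3621 m.
Net surface drop = e − u = 4320 m − 3621 m = e (ρ_m − ρ_c)/ρ_m = 699 m.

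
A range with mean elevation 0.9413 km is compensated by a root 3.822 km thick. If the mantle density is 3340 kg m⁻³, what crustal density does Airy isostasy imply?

ρ_c h = (ρ_m − ρ_c) r → ρ_c (h + r) = ρ_m r → ρ_c = ρ_m r / (h + r).
ρ_c = 3340 × 3.822 km / (0.9413 km + 3.822 km) = 2680 kg m⁻³.

2680 kg m⁻³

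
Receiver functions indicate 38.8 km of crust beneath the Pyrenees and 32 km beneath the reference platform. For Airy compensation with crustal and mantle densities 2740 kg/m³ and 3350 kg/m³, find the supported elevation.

1.24 km

Excess crust Δ = 38.8 km − 32 km = 6.8 km, split between elevation h and root r with h + r = Δ.
Airy balance ρ_c h = (ρ_m − ρ_c) r gives r = h ρ_c/(ρ_m − ρ_c), so h (1 + ρ_c/(ρ_m − ρ_c)) = Δ, i.e. h = Δ (ρ_m − ρ_c)/ρ_m.
h = 6.8 km × 610/3350 = 1.24 km.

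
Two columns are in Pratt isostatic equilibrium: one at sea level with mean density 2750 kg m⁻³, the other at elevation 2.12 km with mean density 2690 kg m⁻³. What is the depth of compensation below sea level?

ρ_ref D = ρ (D + h) → D (ρ_ref − ρ) = ρ h.
D = ρ h/(ρ_ref − ρ) = 2690 × 2.12 km/(2750 − 2690) = 95 km.

95 km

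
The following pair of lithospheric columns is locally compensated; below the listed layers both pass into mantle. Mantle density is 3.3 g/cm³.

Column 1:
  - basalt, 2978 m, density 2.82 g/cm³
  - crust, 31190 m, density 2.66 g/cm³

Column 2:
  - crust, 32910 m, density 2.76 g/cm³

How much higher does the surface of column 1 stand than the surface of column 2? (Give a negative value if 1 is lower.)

1100 m

For any compensation level in the mantle, the mantle terms cancel and isostasy reduces to e = (Σt_1 − Σt_2) − (Σ(ρt)_1 − Σ(ρt)_2) / ρ_m.
Σt_1 = 34168 m; Σt_2 = 32910 m; Σ(ρt)_1 = 91363.36; Σ(ρt)_2 = 90831.6 (in m·g/cm³).
e = (34168 − 32910) − (91363.36 − 90831.6) / 3.3 = 1100 m.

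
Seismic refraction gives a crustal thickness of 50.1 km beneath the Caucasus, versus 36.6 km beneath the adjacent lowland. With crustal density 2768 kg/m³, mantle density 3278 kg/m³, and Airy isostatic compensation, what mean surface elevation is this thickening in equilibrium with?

Excess crust Δ = 50.1 km − 36.6 km = 13.5 km, split between elevation h and root r with h + r = Δ.
Airy balance ρ_c h = (ρ_m − ρ_c) r gives r = h ρ_c/(ρ_m − ρ_c), so h (1 + ρ_c/(ρ_m − ρ_c)) = Δ, i.e. h = Δ (ρ_m − ρ_c)/ρ_m.
h = 13.5 km × 510/3278 = 2.1 km.

2.1 km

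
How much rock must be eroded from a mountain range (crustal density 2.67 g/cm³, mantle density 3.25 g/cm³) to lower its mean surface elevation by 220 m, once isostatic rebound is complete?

Net drop Δ = e − u = e − e ρ_c/ρ_m = e (ρ_m − ρ_c)/ρ_m.
e = Δ ρ_m/(ρ_m − ρ_c) = 220 m × 3.25/0.58 = 1230 m.

1230 m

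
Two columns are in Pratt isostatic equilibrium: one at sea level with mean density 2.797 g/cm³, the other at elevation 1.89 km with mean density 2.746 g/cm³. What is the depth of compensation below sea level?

102 km

ρ_ref D = ρ (D + h) → D (ρ_ref − ρ) = ρ h.
D = ρ h/(ρ_ref − ρ) = 2.746 × 1.89 km/(2.797 − 2.746) = 102 km.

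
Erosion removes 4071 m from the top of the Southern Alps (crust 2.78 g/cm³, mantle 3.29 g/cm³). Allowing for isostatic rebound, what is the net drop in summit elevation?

631 m

Rebound u = e ρ_c/ρ_m = 4071 m × 2.78/3.29 = 3440 m.
Net surface drop = e − u = 4071 m − 3440 m = e (ρ_m − ρ_c)/ρ_m = 631 m.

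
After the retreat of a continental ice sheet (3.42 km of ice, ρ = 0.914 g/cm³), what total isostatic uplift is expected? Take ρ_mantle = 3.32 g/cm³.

Removing the load lets mantle flow back in; uplift u satisfies ρ_ice t = ρ_m u.
u = t ρ_ice/ρ_m = 3.42 km × 0.914/3.32 = 0.942 km.

0.942 km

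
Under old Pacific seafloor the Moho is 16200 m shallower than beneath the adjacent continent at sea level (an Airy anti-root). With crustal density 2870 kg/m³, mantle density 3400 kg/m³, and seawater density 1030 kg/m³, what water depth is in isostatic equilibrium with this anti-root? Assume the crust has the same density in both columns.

Replacing a thickness d of crust by seawater at the top must be balanced by replacing crust with mantle at the base: d (ρ_c − ρ_w) = a (ρ_m − ρ_c).
d = a (ρ_m − ρ_c)/(ρ_c − ρ_w) = 16200 m × 530/1840 = 4670 m.

4670 m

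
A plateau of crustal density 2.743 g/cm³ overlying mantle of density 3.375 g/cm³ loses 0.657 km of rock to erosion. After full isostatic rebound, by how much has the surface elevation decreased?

Rebound u = e ρ_c/ρ_m = 0.657 km × 2.743/3.375 = 0.534 km.
Net surface drop = e − u = 0.657 km − 0.534 km = e (ρ_m − ρ_c)/ρ_m = 0.123 km.

0.123 km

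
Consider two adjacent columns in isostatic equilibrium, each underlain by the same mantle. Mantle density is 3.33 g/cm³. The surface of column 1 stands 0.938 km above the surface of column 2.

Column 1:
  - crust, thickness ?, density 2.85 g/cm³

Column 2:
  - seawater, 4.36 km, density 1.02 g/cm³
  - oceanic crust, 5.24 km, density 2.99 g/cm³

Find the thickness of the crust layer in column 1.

Take the compensation level at the base of the deeper column (depth z_c below the surface of column 1) and equate Σ ρ_i t_i down to z_c; mantle fills any gap and the z_c terms cancel.
Column 1: x×2.85 + (z_c − 0 − x)×3.33
Column 2: 0.938×0 + 4.36×1.02 + 5.24×2.99 + (z_c − 0.938 − 9.6)×3.33
The z_c×3.33 term appears on both sides and cancels. Collect the known terms of each column as K = Σ(ρt)_known − 3.33 × (depth of known layers): K_1 = 0 − 3.33×0 = 0; K_2 = 20.1148 − 3.33×(0.938 + 9.6) = −14.97674.
Balance: K_1 − x×(3.33 − 2.85) = K_2, so x = (K_1 − K_2)/(3.33 − 2.85) = 14.9767/0.48 = 31.2 km.

31.2 km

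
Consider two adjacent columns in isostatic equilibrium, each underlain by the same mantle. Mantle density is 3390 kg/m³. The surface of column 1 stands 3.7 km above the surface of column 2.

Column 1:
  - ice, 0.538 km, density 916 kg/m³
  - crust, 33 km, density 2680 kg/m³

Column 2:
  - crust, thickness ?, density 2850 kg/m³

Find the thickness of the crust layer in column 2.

Take the compensation level at the base of the deeper column (depth z_c below the surface of column 1) and equate Σ ρ_i t_i down to z_c; mantle fills any gap and the z_c terms cancel.
Column 1: 0.538×916 + 33×2680 + (z_c − 33.538)×3390
Column 2: 3.7×0 + x×2850 + (z_c − 3.7 − 0 − x)×3390
The z_c×3390 term appears on both sides and cancels. Collect the known terms of each column as K = Σ(ρt)_known − 3390 × (depth of known layers): K_1 = 88932.808 − 3390×33.538 = −24761.012; K_2 = 0 − 3390×(3.7 + 0) = −12543.
Balance: K_1 = K_2 − x×(3390 − 2850), so x = (K_2 − K_1)/(3390 − 2850) = 12218/540 = 22.6 km.

22.6 km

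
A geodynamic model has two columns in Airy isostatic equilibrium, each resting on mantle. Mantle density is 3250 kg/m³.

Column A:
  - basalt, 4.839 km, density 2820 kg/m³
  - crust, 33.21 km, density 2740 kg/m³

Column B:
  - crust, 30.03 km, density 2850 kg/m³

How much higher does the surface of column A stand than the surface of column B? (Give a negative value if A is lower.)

For any compensation level in the mantle, the mantle terms cancel and isostasy reduces to e = (Σt_A − Σt_B) − (Σ(ρt)_A − Σ(ρt)_B) / ρ_m.
Σt_A = 38.049 km; Σt_B = 30.03 km; Σ(ρt)_A = 104641.38; Σ(ρt)_B = 85585.5 (in km·kg/m³).
e = (38.049 − 30.03) − (104641.38 − 85585.5) / 3250 = 2.16 km.

2.16 km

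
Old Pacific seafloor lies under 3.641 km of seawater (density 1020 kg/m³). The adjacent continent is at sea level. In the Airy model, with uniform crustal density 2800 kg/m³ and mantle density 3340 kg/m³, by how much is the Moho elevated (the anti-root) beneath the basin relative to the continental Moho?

Equating mass per unit area of the two columns: replacing crust with seawater at the top is compensated by replacing crust with mantle at the base: d (ρ_c − ρ_w) = a (ρ_m − ρ_c).
a = d (ρ_c − ρ_w)/(ρ_m − ρ_c) = 3.641 km × 1780/540 = 12 km.

12 km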